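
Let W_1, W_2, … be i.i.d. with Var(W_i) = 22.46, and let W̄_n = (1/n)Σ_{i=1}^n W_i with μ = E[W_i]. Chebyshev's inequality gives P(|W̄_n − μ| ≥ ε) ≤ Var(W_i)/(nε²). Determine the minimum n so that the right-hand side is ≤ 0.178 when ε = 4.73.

Require 22.46/(n·4.73²) ≤ 0.178, i.e. n ≥ 22.46/(0.178·4.73²) = 5.640.
The smallest integer n is 6.

6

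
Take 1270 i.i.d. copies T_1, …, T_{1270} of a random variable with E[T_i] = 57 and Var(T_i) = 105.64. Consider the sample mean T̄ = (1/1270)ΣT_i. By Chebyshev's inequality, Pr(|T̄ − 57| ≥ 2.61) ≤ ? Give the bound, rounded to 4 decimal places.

Var(T̄) = Var(T_i)/n = 105.64/1270 = 0.083181.
Chebyshev: Pr(|T̄ − 57| ≥ 2.61) ≤ Var(T̄)/(2.61)² = 105.64/(1270·2.61²) = 0.0122.

0.0122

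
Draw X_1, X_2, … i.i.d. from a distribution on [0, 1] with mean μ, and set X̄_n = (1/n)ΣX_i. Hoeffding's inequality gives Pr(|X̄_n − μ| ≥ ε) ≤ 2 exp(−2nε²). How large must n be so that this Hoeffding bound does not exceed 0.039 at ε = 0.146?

Require 2·exp(−2nε²) ≤ 0.039, i.e. 2nε² ≥ ln(2/0.039) = 3.937341.
So n ≥ 3.937341 / (2·0.146²) = 92.356.
The smallest integer n is 93.

93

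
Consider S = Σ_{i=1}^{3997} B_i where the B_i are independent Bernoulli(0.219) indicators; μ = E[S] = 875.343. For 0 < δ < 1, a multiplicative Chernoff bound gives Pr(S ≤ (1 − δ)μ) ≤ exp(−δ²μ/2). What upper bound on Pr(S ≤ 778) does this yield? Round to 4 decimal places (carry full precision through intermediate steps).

0.0045

Write 778 = (1 − δ)μ, so δ = 1 − 778/875.343 = 0.1112056…
Then the exponent is δ²μ/2 = (μ − 778)²/(2μ) = 5.412541.
Bound = exp(−5.412541) = 0.00446.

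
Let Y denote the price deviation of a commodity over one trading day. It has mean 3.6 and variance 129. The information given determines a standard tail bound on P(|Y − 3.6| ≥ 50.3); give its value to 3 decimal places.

Mean and variance are known, so Chebyshev's inequality applies.
Chebyshev: P(|Y − μ| ≥ t) ≤ Var(Y)/t².
Bound = 129 / 2530.09 = 0.0510.

0.051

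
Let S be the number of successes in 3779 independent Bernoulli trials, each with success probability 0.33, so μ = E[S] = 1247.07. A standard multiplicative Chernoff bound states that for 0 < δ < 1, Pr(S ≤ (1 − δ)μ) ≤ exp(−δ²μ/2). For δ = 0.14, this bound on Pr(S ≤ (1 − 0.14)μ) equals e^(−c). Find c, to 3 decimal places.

c = δ²μ/2 = 0.14²·1247.07/2 = 12.2213.

12.221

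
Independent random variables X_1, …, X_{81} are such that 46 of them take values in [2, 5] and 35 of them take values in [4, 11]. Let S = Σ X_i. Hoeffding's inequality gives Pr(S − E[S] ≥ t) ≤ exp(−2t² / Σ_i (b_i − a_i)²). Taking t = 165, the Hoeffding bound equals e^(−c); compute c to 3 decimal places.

Σ(b_i − a_i)² = 46·3² + 35·7² = 2129.
c = 2t² / 2129 = 2·165² / 2129 = 25.5754.

25.575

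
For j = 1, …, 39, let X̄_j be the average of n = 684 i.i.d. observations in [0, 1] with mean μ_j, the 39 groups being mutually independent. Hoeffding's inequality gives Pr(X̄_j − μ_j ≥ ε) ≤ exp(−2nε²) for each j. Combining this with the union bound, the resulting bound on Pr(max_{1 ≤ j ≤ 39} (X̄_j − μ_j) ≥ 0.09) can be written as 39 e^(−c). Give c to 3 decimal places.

Union bound over the 39 events: Pr(max_{1 ≤ j ≤ 39} (X̄_j − μ_j) ≥ 0.09) ≤ 39·exp(−2nε²) = 39 exp(−2·684·0.09²).
So c = 2·684·0.09² = 11.0808.

11.081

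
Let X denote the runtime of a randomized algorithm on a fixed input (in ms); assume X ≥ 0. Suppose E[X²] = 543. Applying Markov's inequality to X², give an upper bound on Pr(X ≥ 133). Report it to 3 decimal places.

0.031

Since X ≥ 0, the event {X ≥ 133} is the same as {X² ≥ 17689}.
Markov's inequality applied to X² gives Pr(X² ≥ 17689) ≤ E[X²]/17689 = 543/17689 = 0.0307.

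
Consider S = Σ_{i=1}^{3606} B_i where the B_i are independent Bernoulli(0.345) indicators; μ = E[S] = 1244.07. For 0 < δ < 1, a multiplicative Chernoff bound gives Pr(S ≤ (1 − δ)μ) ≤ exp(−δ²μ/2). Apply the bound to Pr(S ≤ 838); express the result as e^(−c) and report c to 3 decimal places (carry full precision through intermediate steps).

66.272

Write 838 = (1 − δ)μ, so δ = 1 − 838/1244.07 = 0.3264045…
Then the exponent is δ²μ/2 = (μ − 838)²/(2μ) = 66.271530.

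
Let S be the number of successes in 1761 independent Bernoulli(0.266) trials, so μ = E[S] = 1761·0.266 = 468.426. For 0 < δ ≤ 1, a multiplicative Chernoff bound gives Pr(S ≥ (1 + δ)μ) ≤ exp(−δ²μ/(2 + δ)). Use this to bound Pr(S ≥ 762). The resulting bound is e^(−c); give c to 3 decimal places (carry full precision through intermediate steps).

Write 762 = (1 + δ)μ, so δ = 762/468.426 − 1 = 0.6267244…
Then the exponent is δ²μ/(2 + δ) = (762 − μ)² / (μ·(2 + δ)) = 70.045410.

70.045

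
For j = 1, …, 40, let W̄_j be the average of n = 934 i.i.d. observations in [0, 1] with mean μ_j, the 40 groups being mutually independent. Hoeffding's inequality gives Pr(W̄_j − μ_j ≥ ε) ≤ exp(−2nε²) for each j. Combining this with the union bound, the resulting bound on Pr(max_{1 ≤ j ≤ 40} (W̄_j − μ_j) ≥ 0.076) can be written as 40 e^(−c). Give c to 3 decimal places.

Union bound over the 40 events: Pr(max_{1 ≤ j ≤ 40} (W̄_j − μ_j) ≥ 0.076) ≤ 40·exp(−2nε²) = 40 exp(−2·934·0.076²).
So c = 2·934·0.076² = 10.7896.

10.790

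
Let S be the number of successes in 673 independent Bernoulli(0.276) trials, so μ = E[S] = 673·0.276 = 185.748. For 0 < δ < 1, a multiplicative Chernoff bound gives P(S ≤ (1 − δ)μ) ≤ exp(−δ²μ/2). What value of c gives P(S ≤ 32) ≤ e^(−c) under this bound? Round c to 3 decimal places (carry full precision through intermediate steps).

Write 32 = (1 − δ)μ, so δ = 1 − 32/185.748 = 0.8277236…
Then the exponent is δ²μ/2 = (μ − 32)²/(2μ) = 63.630423.

63.630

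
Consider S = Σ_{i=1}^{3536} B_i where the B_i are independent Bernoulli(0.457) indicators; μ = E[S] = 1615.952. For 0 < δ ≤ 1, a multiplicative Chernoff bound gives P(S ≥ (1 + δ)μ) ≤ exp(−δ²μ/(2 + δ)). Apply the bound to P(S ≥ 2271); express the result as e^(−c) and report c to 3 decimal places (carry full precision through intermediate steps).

Write 2271 = (1 + δ)μ, so δ = 2271/1615.952 − 1 = 0.4053635…
Then the exponent is δ²μ/(2 + δ) = (2271 − μ)² / (μ·(2 + δ)) = 110.391865.

110.392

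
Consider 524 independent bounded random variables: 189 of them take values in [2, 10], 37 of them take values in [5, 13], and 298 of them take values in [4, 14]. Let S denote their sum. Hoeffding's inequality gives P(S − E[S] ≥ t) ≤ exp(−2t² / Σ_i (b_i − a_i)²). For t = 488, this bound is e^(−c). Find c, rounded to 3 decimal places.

10.760

Σ(b_i − a_i)² = 189·8² + 37·8² + 298·10² = 44264.
c = 2t² / 44264 = 2·488² / 44264 = 10.7602.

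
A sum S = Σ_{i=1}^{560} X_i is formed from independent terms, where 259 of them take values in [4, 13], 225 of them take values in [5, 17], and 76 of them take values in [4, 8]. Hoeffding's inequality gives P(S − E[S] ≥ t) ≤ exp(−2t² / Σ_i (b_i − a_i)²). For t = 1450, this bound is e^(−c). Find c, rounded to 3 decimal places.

Σ(b_i − a_i)² = 259·9² + 225·12² + 76·4² = 54595.
c = 2t² / 54595 = 2·1450² / 54595 = 77.0217.

77.022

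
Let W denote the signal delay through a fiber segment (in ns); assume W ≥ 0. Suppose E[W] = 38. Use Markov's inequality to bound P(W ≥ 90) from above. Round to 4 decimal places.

0.4222

Markov's inequality: for a non-negative random variable, P(W ≥ a) ≤ E[W]/a.
Here E[W] = 38 and a = 90, so the bound is 38/90 = 0.4222.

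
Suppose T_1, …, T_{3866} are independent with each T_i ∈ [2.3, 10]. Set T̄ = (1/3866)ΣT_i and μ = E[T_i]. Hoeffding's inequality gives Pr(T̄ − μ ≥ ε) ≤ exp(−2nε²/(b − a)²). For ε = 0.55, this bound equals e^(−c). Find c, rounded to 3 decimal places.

39.449

c = 2nε²/(b − a)² = 2·3866·0.55² / 7.7² = 39.4490.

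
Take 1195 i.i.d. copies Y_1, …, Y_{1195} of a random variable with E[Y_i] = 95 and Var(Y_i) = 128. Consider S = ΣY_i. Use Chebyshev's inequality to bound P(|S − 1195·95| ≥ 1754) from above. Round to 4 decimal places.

0.0497

Var(S) = n·Var(Y_i) = 1195·128 = 152960.
Chebyshev: P(|S − 1195·95| ≥ 1754) ≤ Var(S)/1754² = 152960/3076516 = 0.0497.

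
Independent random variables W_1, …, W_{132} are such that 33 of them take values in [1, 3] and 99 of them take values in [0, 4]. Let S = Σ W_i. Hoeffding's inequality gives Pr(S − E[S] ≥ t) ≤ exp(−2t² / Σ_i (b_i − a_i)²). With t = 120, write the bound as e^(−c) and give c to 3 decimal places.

Σ(b_i − a_i)² = 33·2² + 99·4² = 1716.
c = 2t² / 1716 = 2·120² / 1716 = 16.7832.

16.783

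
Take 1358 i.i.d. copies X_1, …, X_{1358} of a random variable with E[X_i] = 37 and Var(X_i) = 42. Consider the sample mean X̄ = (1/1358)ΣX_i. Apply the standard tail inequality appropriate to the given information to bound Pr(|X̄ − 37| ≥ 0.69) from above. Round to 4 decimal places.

With mean and variance of each term known, Chebyshev's inequality bounds the deviation of the sum (or sample mean).
Var(X̄) = Var(X_i)/n = 42/1358 = 0.030928.
Chebyshev: Pr(|X̄ − 37| ≥ 0.69) ≤ Var(X̄)/(0.69)² = 42/(1358·0.69²) = 0.0650.

0.0650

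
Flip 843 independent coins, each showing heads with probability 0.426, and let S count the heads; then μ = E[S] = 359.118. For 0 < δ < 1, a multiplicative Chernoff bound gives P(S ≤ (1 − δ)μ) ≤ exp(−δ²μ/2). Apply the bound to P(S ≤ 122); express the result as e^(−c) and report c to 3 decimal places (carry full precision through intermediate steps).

Write 122 = (1 − δ)μ, so δ = 1 − 122/359.118 = 0.6602788…
Then the exponent is δ²μ/2 = (μ − 122)²/(2μ) = 78.281994.

78.282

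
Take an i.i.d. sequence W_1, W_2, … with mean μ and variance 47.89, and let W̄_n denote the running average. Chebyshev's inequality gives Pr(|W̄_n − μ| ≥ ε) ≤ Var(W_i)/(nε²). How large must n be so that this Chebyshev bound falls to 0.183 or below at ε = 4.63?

Require 47.89/(n·4.63²) ≤ 0.183, i.e. n ≥ 47.89/(0.183·4.63²) = 12.208.
The smallest integer n is 13.

13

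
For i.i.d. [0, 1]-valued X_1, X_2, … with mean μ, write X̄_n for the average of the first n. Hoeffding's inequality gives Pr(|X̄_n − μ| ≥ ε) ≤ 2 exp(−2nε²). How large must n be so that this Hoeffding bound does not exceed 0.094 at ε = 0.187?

Require 2·exp(−2nε²) ≤ 0.094, i.e. 2nε² ≥ ln(2/0.094) = 3.057608.
So n ≥ 3.057608 / (2·0.187²) = 43.719.
The smallest integer n is 44.

44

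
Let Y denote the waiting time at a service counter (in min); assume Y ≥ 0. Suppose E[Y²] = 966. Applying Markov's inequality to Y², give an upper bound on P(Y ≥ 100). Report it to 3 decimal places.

0.097

Since Y ≥ 0, the event {Y ≥ 100} is the same as {Y² ≥ 10000}.
Markov's inequality applied to Y² gives P(Y² ≥ 10000) ≤ E[Y²]/10000 = 966/10000 = 0.0966.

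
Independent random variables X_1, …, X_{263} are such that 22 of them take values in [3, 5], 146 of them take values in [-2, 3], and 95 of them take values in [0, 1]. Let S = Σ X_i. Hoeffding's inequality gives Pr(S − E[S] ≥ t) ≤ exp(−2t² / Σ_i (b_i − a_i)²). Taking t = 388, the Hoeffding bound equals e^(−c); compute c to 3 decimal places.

78.552

Σ(b_i − a_i)² = 22·2² + 146·5² + 95·1² = 3833.
c = 2t² / 3833 = 2·388² / 3833 = 78.5515.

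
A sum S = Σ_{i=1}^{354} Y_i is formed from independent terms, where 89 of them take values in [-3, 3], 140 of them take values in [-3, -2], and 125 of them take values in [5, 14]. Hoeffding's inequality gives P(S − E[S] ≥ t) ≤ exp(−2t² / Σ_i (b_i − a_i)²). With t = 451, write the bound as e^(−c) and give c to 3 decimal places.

Σ(b_i − a_i)² = 89·6² + 140·1² + 125·9² = 13469.
c = 2t² / 13469 = 2·451² / 13469 = 30.2028.

30.203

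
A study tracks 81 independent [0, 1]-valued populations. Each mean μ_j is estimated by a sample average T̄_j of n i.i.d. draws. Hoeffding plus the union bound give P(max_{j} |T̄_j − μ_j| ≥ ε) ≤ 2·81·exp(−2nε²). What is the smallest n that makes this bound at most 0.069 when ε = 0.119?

275

Need 2·81·exp(−2nε²) ≤ 0.069, i.e. exp(−2nε²) ≤ 0.069/162.
So 2nε² ≥ ln(162/0.069) = 7.761245.
Hence n ≥ 7.761245/(2·0.119²) = 274.036.
The smallest integer n is 275.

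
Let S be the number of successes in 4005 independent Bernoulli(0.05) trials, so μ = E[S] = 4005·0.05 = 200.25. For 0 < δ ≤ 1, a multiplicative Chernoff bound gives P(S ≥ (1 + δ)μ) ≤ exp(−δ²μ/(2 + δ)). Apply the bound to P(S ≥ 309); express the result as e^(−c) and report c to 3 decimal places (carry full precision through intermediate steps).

Write 309 = (1 + δ)μ, so δ = 309/200.25 − 1 = 0.5430712…
Then the exponent is δ²μ/(2 + δ) = (309 − μ)² / (μ·(2 + δ)) = 23.223490.

23.223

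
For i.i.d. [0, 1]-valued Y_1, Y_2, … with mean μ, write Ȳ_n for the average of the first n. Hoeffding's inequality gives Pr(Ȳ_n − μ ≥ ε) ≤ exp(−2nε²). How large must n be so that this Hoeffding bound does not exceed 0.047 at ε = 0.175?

Require exp(−2nε²) ≤ 0.047, i.e. 2nε² ≥ ln(1/0.047) = 3.057608.
So n ≥ 3.057608 / (2·0.175²) = 49.920.
The smallest integer n is 50.

50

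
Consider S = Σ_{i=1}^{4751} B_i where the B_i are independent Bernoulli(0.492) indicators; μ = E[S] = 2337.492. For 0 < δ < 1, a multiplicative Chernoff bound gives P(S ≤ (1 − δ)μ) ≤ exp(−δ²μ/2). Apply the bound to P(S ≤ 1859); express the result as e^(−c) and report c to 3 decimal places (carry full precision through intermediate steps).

48.974

Write 1859 = (1 − δ)μ, so δ = 1 − 1859/2337.492 = 0.2047032…
Then the exponent is δ²μ/2 = (μ − 1859)²/(2μ) = 48.974412.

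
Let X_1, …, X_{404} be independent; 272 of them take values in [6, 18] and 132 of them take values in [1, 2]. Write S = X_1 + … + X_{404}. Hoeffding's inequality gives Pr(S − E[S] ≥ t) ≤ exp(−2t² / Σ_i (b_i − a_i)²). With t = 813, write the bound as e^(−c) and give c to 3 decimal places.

33.637

Σ(b_i − a_i)² = 272·12² + 132·1² = 39300.
c = 2t² / 39300 = 2·813² / 39300 = 33.6371.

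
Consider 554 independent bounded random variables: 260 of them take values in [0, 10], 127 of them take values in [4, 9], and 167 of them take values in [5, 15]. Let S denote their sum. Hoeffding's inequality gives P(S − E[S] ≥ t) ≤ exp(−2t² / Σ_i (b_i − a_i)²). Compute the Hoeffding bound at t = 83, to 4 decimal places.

Σ(b_i − a_i)² = 260·10² + 127·5² + 167·10² = 45875.
Exponent = 2·83² / 45875 = 0.30034.
Bound = exp(−0.30034) = 0.74057.

0.7406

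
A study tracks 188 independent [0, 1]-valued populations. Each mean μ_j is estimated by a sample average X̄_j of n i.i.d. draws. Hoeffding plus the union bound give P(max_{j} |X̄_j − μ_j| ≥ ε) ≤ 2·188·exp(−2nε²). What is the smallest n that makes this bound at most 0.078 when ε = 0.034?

Need 2·188·exp(−2nε²) ≤ 0.078, i.e. exp(−2nε²) ≤ 0.078/376.
So 2nε² ≥ ln(376/0.078) = 8.480636.
Hence n ≥ 8.480636/(2·0.034²) = 3668.095.
The smallest integer n is 3669.

3669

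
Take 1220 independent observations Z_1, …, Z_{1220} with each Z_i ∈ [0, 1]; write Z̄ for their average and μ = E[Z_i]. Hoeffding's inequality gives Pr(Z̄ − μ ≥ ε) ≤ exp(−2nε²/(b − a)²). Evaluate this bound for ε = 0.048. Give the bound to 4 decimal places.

0.0036

Exponent: 2nε²/(b − a)² = 2·1220·0.048² / 1² = 5.62176.
Bound = exp(−5.62176) = 0.00362.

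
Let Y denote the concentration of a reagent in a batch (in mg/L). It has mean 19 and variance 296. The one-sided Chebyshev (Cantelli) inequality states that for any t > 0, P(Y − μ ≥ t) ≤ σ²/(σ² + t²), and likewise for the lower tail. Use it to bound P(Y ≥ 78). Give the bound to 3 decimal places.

0.078

Here σ² = 296 and t = 59, so σ² + t² = 3777.
Cantelli's bound: 296/3777 = 0.0784.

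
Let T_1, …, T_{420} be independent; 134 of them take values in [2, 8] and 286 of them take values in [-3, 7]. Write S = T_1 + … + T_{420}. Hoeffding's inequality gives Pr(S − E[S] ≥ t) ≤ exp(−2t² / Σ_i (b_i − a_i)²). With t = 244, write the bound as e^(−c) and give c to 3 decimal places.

3.562

Σ(b_i − a_i)² = 134·6² + 286·10² = 33424.
c = 2t² / 33424 = 2·244² / 33424 = 3.5625.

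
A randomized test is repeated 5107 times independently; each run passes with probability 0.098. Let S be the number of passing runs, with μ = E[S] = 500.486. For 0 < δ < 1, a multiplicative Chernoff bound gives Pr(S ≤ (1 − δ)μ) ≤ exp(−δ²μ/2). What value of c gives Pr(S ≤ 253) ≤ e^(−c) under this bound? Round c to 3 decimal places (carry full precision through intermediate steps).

Write 253 = (1 − δ)μ, so δ = 1 − 253/500.486 = 0.4944914…
Then the exponent is δ²μ/2 = (μ − 253)²/(2μ) = 61.189844.

61.190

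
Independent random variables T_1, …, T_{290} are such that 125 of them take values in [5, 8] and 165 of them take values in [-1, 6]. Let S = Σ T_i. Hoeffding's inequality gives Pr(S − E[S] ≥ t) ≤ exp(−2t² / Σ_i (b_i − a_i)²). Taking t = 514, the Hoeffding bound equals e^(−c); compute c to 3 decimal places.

57.372

Σ(b_i − a_i)² = 125·3² + 165·7² = 9210.
c = 2t² / 9210 = 2·514² / 9210 = 57.3716.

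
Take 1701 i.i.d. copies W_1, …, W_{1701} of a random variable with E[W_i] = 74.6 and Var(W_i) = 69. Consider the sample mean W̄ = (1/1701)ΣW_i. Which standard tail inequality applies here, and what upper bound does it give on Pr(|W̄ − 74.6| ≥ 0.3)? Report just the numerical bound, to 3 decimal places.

With mean and variance of each term known, Chebyshev's inequality bounds the deviation of the sum (or sample mean).
Var(W̄) = Var(W_i)/n = 69/1701 = 0.040564.
Chebyshev: Pr(|W̄ − 74.6| ≥ 0.3) ≤ Var(W̄)/(0.3)² = 69/(1701·0.3²) = 0.4507.

0.451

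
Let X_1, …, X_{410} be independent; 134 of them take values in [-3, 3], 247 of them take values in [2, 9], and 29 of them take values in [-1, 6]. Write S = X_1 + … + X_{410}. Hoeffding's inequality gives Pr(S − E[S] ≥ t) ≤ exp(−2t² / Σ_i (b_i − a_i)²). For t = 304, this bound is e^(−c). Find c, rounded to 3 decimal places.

10.074

Σ(b_i − a_i)² = 134·6² + 247·7² + 29·7² = 18348.
c = 2t² / 18348 = 2·304² / 18348 = 10.0737.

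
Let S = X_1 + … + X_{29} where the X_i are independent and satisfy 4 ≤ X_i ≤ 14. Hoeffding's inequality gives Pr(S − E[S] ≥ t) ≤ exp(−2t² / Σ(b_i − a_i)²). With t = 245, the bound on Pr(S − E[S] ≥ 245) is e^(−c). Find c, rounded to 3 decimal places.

Σ(b_i − a_i)² = 29·(10)² = 2900.
c = 2t²/2900 = 2·245²/2900 = 41.3966.

41.397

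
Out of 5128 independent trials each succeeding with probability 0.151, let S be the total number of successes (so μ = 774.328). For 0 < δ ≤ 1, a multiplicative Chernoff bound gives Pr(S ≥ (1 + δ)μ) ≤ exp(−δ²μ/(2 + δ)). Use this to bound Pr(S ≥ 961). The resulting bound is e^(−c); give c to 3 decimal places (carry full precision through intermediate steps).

Write 961 = (1 + δ)μ, so δ = 961/774.328 − 1 = 0.2410761…
Then the exponent is δ²μ/(2 + δ) = (961 − μ)² / (μ·(2 + δ)) = 20.080605.

20.081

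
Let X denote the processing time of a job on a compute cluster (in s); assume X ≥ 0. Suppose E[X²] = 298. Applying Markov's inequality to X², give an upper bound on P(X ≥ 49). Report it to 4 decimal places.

Since X ≥ 0, the event {X ≥ 49} is the same as {X² ≥ 2401}.
Markov's inequality applied to X² gives P(X² ≥ 2401) ≤ E[X²]/2401 = 298/2401 = 0.1241.

0.1241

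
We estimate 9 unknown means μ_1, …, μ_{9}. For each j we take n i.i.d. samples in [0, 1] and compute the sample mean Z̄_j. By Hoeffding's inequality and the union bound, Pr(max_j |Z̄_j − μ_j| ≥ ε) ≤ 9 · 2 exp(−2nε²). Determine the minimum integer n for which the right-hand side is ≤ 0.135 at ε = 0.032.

Need 2·9·exp(−2nε²) ≤ 0.135, i.e. exp(−2nε²) ≤ 0.135/18.
So 2nε² ≥ ln(18/0.135) = 4.892852.
Hence n ≥ 4.892852/(2·0.032²) = 2389.088.
The smallest integer n is 2390.

2390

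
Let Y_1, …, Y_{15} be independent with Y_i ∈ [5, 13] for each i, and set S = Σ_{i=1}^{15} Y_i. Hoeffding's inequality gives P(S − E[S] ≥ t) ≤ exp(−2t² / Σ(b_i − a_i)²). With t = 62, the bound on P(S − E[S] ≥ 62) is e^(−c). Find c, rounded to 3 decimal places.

8.008

Σ(b_i − a_i)² = 15·(8)² = 960.
c = 2t²/960 = 2·62²/960 = 8.0083.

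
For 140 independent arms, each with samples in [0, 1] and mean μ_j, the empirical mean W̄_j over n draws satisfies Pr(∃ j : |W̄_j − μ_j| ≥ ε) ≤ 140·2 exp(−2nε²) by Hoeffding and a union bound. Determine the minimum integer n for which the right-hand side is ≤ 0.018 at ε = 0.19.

134

Need 2·140·exp(−2nε²) ≤ 0.018, i.e. exp(−2nε²) ≤ 0.018/280.
So 2nε² ≥ ln(280/0.018) = 9.652173.
Hence n ≥ 9.652173/(2·0.19²) = 133.687.
The smallest integer n is 134.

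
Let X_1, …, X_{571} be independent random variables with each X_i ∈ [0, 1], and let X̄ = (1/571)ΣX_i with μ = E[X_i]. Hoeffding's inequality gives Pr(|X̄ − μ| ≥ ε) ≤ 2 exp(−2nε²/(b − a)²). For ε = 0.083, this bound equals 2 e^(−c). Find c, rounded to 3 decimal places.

7.867

c = 2nε²/(b − a)² = 2·571·0.083² / 1² = 7.8672.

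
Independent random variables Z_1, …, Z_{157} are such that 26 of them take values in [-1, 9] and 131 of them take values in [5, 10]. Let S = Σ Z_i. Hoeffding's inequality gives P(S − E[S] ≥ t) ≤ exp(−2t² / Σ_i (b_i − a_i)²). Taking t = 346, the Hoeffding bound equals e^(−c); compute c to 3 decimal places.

40.754

Σ(b_i − a_i)² = 26·10² + 131·5² = 5875.
c = 2t² / 5875 = 2·346² / 5875 = 40.7544.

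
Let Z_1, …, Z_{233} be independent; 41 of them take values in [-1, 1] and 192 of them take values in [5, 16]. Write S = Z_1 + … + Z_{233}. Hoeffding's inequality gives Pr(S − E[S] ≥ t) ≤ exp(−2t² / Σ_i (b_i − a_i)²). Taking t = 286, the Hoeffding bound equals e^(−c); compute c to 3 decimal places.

6.992

Σ(b_i − a_i)² = 41·2² + 192·11² = 23396.
c = 2t² / 23396 = 2·286² / 23396 = 6.9923.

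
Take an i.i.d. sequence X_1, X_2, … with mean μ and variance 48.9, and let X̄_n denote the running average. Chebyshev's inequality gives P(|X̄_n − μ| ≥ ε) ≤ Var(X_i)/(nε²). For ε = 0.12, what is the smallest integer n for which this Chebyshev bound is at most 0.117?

29025

Require 48.9/(n·0.12²) ≤ 0.117, i.e. n ≥ 48.9/(0.117·0.12²) = 29024.217.
The smallest integer n is 29025.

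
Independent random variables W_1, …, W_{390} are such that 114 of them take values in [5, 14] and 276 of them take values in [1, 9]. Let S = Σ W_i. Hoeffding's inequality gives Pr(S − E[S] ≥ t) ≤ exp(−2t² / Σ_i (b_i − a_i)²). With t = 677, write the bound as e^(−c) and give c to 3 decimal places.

34.079

Σ(b_i − a_i)² = 114·9² + 276·8² = 26898.
c = 2t² / 26898 = 2·677² / 26898 = 34.0790.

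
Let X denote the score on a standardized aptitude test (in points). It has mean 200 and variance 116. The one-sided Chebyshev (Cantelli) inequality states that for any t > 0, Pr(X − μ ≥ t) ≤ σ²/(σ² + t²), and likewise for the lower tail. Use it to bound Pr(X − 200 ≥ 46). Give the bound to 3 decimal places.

0.052

Here σ² = 116 and t = 46, so σ² + t² = 2232.
Cantelli's bound: 116/2232 = 0.0520.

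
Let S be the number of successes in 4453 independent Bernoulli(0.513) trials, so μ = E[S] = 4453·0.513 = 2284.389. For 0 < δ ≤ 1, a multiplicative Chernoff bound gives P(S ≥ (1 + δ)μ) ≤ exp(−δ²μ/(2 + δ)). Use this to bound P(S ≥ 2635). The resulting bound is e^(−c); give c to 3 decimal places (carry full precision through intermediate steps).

24.988

Write 2635 = (1 + δ)μ, so δ = 2635/2284.389 − 1 = 0.1534813…
Then the exponent is δ²μ/(2 + δ) = (2635 − μ)² / (μ·(2 + δ)) = 24.988484.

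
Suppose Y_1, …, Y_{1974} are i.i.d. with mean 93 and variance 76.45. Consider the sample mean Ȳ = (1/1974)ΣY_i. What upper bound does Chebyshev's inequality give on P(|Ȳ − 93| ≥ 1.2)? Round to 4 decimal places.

Var(Ȳ) = Var(Y_i)/n = 76.45/1974 = 0.038728.
Chebyshev: P(|Ȳ − 93| ≥ 1.2) ≤ Var(Ȳ)/(1.2)² = 76.45/(1974·1.2²) = 0.0269.

0.0269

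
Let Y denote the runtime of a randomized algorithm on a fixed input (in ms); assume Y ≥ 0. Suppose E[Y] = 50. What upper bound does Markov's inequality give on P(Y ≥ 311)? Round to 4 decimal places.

Markov's inequality: for a non-negative random variable, P(Y ≥ a) ≤ E[Y]/a.
Here E[Y] = 50 and a = 311, so the bound is 50/311 = 0.1608.

0.1608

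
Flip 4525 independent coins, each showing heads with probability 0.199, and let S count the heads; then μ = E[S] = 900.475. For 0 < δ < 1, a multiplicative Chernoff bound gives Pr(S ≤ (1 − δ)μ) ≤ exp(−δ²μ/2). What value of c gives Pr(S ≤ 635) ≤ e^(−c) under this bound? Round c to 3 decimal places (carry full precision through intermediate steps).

Write 635 = (1 − δ)μ, so δ = 1 − 635/900.475 = 0.2948166…
Then the exponent is δ²μ/2 = (μ − 635)²/(2μ) = 39.133222.

39.133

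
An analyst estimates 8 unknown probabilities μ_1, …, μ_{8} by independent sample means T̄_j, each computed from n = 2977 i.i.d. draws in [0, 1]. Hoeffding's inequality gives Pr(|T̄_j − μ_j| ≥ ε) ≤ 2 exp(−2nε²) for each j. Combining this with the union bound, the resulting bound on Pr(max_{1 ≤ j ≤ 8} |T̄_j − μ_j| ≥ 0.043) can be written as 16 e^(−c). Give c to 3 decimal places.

Union bound over the 8 events: Pr(max_{1 ≤ j ≤ 8} |T̄_j − μ_j| ≥ 0.043) ≤ 8·2·exp(−2nε²) = 16 exp(−2·2977·0.043²).
So c = 2·2977·0.043² = 11.0089.

11.009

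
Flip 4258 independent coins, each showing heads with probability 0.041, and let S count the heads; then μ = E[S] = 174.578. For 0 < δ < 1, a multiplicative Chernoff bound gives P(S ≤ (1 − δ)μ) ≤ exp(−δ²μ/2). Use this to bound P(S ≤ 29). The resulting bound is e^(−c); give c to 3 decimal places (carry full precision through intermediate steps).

Write 29 = (1 − δ)μ, so δ = 1 − 29/174.578 = 0.8338851…
Then the exponent is δ²μ/2 = (μ − 29)²/(2μ) = 60.697665.

60.698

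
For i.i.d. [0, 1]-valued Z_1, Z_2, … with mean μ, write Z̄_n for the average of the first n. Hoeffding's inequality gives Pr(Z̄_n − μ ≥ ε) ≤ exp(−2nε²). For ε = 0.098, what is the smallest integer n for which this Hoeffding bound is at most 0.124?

109

Require exp(−2nε²) ≤ 0.124, i.e. 2nε² ≥ ln(1/0.124) = 2.087474.
So n ≥ 2.087474 / (2·0.098²) = 108.677.
The smallest integer n is 109.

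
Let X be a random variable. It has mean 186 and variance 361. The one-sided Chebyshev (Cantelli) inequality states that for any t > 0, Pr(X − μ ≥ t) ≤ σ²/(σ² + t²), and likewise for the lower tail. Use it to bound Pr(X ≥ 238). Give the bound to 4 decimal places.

0.1178

Here σ² = 361 and t = 52, so σ² + t² = 3065.
Cantelli's bound: 361/3065 = 0.1178.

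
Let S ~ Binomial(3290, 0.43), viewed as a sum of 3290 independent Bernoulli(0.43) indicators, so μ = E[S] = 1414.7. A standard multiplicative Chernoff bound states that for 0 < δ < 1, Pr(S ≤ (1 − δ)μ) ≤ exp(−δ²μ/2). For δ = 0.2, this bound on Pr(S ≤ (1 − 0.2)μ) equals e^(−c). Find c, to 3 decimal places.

28.294

c = δ²μ/2 = 0.2²·1414.7/2 = 28.2940.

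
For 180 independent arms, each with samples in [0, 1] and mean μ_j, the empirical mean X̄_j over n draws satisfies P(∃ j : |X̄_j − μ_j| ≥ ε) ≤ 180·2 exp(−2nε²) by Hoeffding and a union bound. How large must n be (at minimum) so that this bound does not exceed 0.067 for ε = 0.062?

Need 2·180·exp(−2nε²) ≤ 0.067, i.e. exp(−2nε²) ≤ 0.067/360.
So 2nε² ≥ ln(360/0.067) = 8.589167.
Hence n ≥ 8.589167/(2·0.062²) = 1117.217.
The smallest integer n is 1118.

1118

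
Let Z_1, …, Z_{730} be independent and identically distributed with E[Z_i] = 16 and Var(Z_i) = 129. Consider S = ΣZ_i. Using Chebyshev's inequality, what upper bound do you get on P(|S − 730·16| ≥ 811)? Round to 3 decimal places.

Var(S) = n·Var(Z_i) = 730·129 = 94170.
Chebyshev: P(|S − 730·16| ≥ 811) ≤ Var(S)/811² = 94170/657721 = 0.1432.

0.143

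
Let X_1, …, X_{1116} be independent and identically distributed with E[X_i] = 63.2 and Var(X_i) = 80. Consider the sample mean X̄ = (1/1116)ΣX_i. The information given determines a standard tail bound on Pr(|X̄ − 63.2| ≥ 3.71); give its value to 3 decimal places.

With mean and variance of each term known, Chebyshev's inequality bounds the deviation of the sum (or sample mean).
Var(X̄) = Var(X_i)/n = 80/1116 = 0.071685.
Chebyshev: Pr(|X̄ − 63.2| ≥ 3.71) ≤ Var(X̄)/(3.71)² = 80/(1116·3.71²) = 0.0052.

0.005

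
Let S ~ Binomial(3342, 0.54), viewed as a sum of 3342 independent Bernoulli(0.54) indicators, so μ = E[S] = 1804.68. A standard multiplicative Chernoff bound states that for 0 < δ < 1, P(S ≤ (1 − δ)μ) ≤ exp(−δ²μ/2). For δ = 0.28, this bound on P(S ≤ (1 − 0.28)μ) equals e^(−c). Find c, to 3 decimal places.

c = δ²μ/2 = 0.28²·1804.68/2 = 70.7435.

70.743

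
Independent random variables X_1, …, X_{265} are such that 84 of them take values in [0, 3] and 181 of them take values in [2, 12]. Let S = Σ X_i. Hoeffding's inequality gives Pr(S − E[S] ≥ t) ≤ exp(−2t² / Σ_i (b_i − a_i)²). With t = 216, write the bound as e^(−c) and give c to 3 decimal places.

Σ(b_i − a_i)² = 84·3² + 181·10² = 18856.
c = 2t² / 18856 = 2·216² / 18856 = 4.9487.

4.949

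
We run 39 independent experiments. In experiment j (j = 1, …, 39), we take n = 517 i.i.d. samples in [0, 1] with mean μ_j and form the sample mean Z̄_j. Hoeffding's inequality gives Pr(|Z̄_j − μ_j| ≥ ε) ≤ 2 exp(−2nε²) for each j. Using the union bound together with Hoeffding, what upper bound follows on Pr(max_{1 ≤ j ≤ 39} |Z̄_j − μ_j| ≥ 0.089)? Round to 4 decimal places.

0.0216

Per-experiment Hoeffding bound: 2·exp(−2·517·0.089²) = 2·exp(−8.19031) = 0.00055465.
Union bound over 39 events: 39·0.00055465 = 0.02163.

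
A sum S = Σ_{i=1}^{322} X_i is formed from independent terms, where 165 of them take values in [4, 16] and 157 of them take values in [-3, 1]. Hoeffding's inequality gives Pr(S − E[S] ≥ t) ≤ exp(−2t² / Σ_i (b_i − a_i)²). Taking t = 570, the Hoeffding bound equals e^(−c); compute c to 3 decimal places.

Σ(b_i − a_i)² = 165·12² + 157·4² = 26272.
c = 2t² / 26272 = 2·570² / 26272 = 24.7336.

24.734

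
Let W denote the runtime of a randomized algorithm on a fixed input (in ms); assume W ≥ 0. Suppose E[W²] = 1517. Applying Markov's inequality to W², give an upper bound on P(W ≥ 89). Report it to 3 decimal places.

0.192

Since W ≥ 0, the event {W ≥ 89} is the same as {W² ≥ 7921}.
Markov's inequality applied to W² gives P(W² ≥ 7921) ≤ E[W²]/7921 = 1517/7921 = 0.1915.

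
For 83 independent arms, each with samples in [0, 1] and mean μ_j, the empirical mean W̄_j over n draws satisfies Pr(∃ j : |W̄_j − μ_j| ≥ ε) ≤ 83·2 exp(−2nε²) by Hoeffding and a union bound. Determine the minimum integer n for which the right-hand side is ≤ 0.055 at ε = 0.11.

332

Need 2·83·exp(−2nε²) ≤ 0.055, i.e. exp(−2nε²) ≤ 0.055/166.
So 2nε² ≥ ln(166/0.055) = 8.012410.
Hence n ≥ 8.012410/(2·0.11²) = 331.091.
The smallest integer n is 332.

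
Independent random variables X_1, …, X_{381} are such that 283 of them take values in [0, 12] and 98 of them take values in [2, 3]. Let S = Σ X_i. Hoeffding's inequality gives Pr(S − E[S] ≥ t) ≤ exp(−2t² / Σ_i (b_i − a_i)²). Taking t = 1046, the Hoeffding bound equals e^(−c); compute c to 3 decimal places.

Σ(b_i − a_i)² = 283·12² + 98·1² = 40850.
c = 2t² / 40850 = 2·1046² / 40850 = 53.5675.

53.567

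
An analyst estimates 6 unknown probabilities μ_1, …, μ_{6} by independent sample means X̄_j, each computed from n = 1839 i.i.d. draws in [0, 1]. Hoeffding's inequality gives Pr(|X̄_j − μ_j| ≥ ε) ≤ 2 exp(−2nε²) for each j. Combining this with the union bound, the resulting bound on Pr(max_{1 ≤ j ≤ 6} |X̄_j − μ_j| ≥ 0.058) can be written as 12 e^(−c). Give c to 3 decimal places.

12.373

Union bound over the 6 events: Pr(max_{1 ≤ j ≤ 6} |X̄_j − μ_j| ≥ 0.058) ≤ 6·2·exp(−2nε²) = 12 exp(−2·1839·0.058²).
So c = 2·1839·0.058² = 12.3728.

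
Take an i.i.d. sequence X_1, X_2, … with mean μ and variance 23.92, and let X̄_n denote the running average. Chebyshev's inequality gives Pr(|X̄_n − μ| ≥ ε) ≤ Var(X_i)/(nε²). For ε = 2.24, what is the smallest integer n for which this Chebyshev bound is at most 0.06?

Require 23.92/(n·2.24²) ≤ 0.06, i.e. n ≥ 23.92/(0.06·2.24²) = 79.454.
The smallest integer n is 80.

80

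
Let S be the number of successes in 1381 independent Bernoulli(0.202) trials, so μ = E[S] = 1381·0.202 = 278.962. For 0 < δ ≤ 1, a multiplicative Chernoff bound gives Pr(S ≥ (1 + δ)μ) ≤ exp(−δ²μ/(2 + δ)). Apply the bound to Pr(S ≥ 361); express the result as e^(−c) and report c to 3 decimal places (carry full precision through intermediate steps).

Write 361 = (1 + δ)μ, so δ = 361/278.962 − 1 = 0.2940831…
Then the exponent is δ²μ/(2 + δ) = (361 − μ)² / (μ·(2 + δ)) = 10.516614.

10.517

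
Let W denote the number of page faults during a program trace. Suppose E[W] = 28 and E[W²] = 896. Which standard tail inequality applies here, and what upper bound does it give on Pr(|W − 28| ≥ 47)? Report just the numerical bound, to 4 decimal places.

The first two moments determine the variance, so Chebyshev's inequality is the sharpest standard bound available.
Var(W) = E[W²] − (E[W])² = 896 − 784 = 112.
Chebyshev's inequality: Pr(|W − μ| ≥ t) ≤ Var(W)/t² = 112/2209 = 0.0507.

0.0507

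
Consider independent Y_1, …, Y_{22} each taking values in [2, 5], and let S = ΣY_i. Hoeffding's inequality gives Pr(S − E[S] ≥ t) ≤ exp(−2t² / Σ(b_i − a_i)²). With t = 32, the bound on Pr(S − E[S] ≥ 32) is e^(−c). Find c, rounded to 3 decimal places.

10.343

Σ(b_i − a_i)² = 22·(3)² = 198.
c = 2t²/198 = 2·32²/198 = 10.3434.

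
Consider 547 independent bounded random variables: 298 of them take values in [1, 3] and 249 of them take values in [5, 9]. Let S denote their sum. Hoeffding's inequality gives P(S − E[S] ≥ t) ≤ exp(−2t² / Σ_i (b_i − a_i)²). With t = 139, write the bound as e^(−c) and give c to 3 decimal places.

7.466

Σ(b_i − a_i)² = 298·2² + 249·4² = 5176.
c = 2t² / 5176 = 2·139² / 5176 = 7.4656.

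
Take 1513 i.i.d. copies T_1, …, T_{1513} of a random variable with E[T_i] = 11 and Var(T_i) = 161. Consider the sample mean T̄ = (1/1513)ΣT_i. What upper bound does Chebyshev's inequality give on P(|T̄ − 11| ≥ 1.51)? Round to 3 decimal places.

Var(T̄) = Var(T_i)/n = 161/1513 = 0.10641.
Chebyshev: P(|T̄ − 11| ≥ 1.51) ≤ Var(T̄)/(1.51)² = 161/(1513·1.51²) = 0.0467.

0.047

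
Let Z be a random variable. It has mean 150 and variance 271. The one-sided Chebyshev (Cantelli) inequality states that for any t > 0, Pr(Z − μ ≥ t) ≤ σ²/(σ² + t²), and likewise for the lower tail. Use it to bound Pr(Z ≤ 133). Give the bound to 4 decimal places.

Here σ² = 271 and t = 17, so σ² + t² = 560.
Cantelli's bound: 271/560 = 0.4839.

0.4839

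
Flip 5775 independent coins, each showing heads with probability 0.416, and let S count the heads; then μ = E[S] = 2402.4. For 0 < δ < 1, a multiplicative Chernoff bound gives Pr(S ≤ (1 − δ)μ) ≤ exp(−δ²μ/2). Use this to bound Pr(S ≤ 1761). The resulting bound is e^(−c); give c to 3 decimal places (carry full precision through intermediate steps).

85.621

Write 1761 = (1 − δ)μ, so δ = 1 − 1761/2402.4 = 0.266983…
Then the exponent is δ²μ/2 = (μ − 1761)²/(2μ) = 85.621454.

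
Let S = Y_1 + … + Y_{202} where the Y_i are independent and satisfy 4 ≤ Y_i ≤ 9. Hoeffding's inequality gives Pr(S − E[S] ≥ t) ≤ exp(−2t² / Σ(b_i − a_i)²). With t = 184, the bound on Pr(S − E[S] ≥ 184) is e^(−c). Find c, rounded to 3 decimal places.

13.408

Σ(b_i − a_i)² = 202·(5)² = 5050.
c = 2t²/5050 = 2·184²/5050 = 13.4083.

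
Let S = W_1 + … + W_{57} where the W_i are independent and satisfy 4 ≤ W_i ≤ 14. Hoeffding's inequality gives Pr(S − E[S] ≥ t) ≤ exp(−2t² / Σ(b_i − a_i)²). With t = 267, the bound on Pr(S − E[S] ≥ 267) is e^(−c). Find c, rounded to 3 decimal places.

25.014

Σ(b_i − a_i)² = 57·(10)² = 5700.
c = 2t²/5700 = 2·267²/5700 = 25.0137.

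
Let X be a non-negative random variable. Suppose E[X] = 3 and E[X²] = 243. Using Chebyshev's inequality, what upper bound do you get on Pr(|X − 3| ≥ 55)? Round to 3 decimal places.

0.077

Var(X) = E[X²] − (E[X])² = 243 − 9 = 234.
Chebyshev's inequality: Pr(|X − μ| ≥ t) ≤ Var(X)/t² = 234/3025 = 0.0774.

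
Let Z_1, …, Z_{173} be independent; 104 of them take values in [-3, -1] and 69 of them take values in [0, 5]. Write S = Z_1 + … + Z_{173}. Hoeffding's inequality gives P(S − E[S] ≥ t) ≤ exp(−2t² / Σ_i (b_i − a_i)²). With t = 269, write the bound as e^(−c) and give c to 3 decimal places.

Σ(b_i − a_i)² = 104·2² + 69·5² = 2141.
c = 2t² / 2141 = 2·269² / 2141 = 67.5955.

67.596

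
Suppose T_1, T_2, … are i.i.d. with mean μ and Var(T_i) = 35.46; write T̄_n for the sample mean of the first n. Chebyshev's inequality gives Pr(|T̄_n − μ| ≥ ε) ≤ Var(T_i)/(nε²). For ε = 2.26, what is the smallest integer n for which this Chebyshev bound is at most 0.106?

Require 35.46/(n·2.26²) ≤ 0.106, i.e. n ≥ 35.46/(0.106·2.26²) = 65.496.
The smallest integer n is 66.

66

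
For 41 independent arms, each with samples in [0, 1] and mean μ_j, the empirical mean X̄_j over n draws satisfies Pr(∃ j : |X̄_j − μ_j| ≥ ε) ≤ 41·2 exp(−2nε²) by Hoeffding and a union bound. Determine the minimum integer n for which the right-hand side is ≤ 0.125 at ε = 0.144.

157

Need 2·41·exp(−2nε²) ≤ 0.125, i.e. exp(−2nε²) ≤ 0.125/82.
So 2nε² ≥ ln(82/0.125) = 6.486161.
Hence n ≥ 6.486161/(2·0.144²) = 156.399.
The smallest integer n is 157.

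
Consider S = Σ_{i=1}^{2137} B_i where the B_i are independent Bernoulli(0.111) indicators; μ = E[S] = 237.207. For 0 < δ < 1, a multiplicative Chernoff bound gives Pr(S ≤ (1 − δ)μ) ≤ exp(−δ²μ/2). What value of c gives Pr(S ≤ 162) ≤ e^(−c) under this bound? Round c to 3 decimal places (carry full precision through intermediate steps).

Write 162 = (1 − δ)μ, so δ = 1 − 162/237.207 = 0.3170522…
Then the exponent is δ²μ/2 = (μ − 162)²/(2μ) = 11.922272.

11.922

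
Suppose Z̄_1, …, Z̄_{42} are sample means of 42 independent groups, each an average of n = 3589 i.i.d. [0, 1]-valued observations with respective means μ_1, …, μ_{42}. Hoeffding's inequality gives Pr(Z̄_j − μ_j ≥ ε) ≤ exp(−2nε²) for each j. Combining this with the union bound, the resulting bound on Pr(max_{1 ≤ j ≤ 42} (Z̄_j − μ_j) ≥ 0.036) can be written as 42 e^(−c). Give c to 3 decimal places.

Union bound over the 42 events: Pr(max_{1 ≤ j ≤ 42} (Z̄_j − μ_j) ≥ 0.036) ≤ 42·exp(−2nε²) = 42 exp(−2·3589·0.036²).
So c = 2·3589·0.036² = 9.3027.

9.303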